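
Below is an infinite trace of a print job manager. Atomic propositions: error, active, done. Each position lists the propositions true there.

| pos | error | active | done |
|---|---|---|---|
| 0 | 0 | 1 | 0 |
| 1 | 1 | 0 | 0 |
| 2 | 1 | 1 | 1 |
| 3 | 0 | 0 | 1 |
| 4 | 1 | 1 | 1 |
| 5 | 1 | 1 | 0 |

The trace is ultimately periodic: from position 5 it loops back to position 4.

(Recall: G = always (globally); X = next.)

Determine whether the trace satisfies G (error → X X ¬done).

No

error → X X ¬done must hold at every position from 0 onward. It fails at position 1, so G (error → X X ¬done) is false.
Positions where error holds: 1, 2, 4, 5.
Check X X ¬done at each: 1→fails, 2→fails, 4→fails, 5→ok.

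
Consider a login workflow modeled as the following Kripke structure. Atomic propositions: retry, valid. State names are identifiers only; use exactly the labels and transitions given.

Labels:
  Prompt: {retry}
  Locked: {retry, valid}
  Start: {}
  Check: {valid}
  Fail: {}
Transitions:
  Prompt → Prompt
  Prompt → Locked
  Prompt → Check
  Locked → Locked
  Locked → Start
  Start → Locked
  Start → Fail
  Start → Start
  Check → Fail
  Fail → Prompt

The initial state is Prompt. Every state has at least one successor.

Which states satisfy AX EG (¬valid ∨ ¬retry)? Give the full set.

States satisfying EG (¬valid ∨ ¬retry): {Prompt, Start, Check, Fail}.
States satisfying AX EG (¬valid ∨ ¬retry): {Check, Fail}.

{Check, Fail}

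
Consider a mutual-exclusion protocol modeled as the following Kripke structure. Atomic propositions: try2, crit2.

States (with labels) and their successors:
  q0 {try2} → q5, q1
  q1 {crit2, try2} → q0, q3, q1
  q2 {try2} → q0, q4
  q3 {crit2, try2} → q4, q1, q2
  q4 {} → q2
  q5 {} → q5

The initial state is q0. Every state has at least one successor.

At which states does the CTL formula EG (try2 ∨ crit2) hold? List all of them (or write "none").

{q0, q1, q2, q3}

States satisfying try2 ∨ crit2: {q0, q1, q2, q3}.
States satisfying EG (try2 ∨ crit2): {q0, q1, q2, q3}.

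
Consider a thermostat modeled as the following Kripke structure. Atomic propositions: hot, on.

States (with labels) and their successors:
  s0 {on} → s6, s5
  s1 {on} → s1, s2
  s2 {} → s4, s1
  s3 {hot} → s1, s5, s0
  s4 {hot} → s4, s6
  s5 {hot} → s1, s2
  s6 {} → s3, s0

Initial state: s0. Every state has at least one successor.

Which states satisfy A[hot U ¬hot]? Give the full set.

States satisfying hot: {s3, s4, s5}.
States satisfying ¬hot: {s0, s1, s2, s6}.
States satisfying A[hot U ¬hot]: {s0, s1, s2, s3, s5, s6}.

{s0, s1, s2, s3, s5, s6}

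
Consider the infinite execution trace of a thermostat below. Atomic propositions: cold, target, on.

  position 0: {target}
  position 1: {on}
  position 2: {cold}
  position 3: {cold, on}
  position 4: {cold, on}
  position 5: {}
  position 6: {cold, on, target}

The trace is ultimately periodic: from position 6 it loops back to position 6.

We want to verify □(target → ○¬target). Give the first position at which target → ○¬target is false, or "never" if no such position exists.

Check target → ○¬target at each position in order: 0 ✓, 1 ✓, 2 ✓, 3 ✓, 4 ✓, 5 ✓.
At position 6 the labels are {cold, on, target} and the next position 6 has {cold, on, target}, so target → ○¬target is false there. This is the first violation.

6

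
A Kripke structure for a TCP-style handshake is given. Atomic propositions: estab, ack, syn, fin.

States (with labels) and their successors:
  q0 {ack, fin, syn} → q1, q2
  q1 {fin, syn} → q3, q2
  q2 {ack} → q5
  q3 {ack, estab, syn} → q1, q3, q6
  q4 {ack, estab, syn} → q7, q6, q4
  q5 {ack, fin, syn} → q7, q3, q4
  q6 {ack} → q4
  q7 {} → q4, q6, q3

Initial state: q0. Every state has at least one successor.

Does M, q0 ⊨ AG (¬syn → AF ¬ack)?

States satisfying ¬syn → AF ¬ack: {q0, q1, q3, q4, q5, q7}.
States satisfying AG (¬syn → AF ¬ack): ∅.
q2 is reachable from q0 and violates ¬syn → AF ¬ack, so AG fails at q0.
q0 ∉ Sat(AG (¬syn → AF ¬ack)).

No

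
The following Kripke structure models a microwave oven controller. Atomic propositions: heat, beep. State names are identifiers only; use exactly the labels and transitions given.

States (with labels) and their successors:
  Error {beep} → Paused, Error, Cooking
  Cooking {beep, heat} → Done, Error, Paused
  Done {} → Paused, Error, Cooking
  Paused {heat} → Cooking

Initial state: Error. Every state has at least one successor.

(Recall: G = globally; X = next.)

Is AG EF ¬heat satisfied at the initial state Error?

States satisfying EF ¬heat: {Error, Cooking, Done, Paused}.
States satisfying AG EF ¬heat: {Error, Cooking, Done, Paused}.
Every state reachable from Error satisfies EF ¬heat.
Error ∈ Sat(AG EF ¬heat).

Holds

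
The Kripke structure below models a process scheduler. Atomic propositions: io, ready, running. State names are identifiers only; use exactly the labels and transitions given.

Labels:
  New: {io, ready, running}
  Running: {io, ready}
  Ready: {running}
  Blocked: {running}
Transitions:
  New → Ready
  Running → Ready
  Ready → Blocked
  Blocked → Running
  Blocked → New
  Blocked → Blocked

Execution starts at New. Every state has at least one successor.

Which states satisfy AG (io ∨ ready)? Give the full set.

none

States satisfying io ∨ ready: {New, Running}.
States satisfying AG (io ∨ ready): ∅.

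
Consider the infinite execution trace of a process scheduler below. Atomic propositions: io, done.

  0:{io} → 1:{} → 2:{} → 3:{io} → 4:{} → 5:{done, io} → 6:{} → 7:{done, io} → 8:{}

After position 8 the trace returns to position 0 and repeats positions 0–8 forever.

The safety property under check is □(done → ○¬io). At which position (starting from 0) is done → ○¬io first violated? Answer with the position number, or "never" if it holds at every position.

done → ○¬io holds at every position 0..8, and those are all the positions the trace ever visits, so the invariant □(done → ○¬io) is never violated.

never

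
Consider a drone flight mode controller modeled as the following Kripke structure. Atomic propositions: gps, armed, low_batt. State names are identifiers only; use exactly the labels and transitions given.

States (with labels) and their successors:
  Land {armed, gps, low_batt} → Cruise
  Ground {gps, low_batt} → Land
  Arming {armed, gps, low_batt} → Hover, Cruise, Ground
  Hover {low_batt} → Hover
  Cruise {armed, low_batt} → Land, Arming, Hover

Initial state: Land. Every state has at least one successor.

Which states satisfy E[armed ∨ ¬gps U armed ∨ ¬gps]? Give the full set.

States satisfying armed ∨ ¬gps: {Land, Arming, Hover, Cruise}.
States satisfying E[armed ∨ ¬gps U armed ∨ ¬gps]: {Land, Arming, Hover, Cruise}.

{Land, Arming, Hover, Cruise}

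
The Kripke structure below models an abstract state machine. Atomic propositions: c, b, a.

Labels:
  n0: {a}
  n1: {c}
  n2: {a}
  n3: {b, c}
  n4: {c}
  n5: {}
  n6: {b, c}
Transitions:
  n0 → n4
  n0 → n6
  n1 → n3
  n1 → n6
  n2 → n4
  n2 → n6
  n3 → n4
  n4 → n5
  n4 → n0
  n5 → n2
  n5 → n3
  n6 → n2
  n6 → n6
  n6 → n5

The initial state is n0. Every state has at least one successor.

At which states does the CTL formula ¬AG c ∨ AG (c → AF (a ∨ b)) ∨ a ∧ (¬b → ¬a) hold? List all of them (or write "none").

States satisfying c: {n1, n3, n4, n6}.
States satisfying AG c: ∅.
States satisfying ¬AG c: {n0, n1, n2, n3, n4, n5, n6}.
States satisfying c → AF (a ∨ b): {n0, n1, n2, n3, n4, n5, n6}.
States satisfying AG (c → AF (a ∨ b)): {n0, n1, n2, n3, n4, n5, n6}.
States satisfying ¬b: {n0, n1, n2, n4, n5}.
States satisfying ¬a: {n1, n3, n4, n5, n6}.
States satisfying ¬b → ¬a: {n1, n3, n4, n5, n6}.
States satisfying a ∧ (¬b → ¬a): ∅.
States satisfying AG (c → AF (a ∨ b)) ∨ a ∧ (¬b → ¬a): {n0, n1, n2, n3, n4, n5, n6}.
States satisfying ¬AG c ∨ AG (c → AF (a ∨ b)) ∨ a ∧ (¬b → ¬a): {n0, n1, n2, n3, n4, n5, n6}.

{n0, n1, n2, n3, n4, n5, n6}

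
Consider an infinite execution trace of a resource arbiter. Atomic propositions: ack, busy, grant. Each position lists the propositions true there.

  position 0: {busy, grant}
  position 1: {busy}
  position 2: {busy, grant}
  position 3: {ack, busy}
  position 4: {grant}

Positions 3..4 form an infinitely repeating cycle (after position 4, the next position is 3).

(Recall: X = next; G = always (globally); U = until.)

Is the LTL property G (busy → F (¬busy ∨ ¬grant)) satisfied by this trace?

Yes

busy → F (¬busy ∨ ¬grant) holds at every position 0..4, and those are all positions ever visited, so G (busy → F (¬busy ∨ ¬grant)) holds.
Positions where busy holds: 0, 1, 2, 3.
Check F (¬busy ∨ ¬grant) at each: 0→ok, 1→ok, 2→ok, 3→ok.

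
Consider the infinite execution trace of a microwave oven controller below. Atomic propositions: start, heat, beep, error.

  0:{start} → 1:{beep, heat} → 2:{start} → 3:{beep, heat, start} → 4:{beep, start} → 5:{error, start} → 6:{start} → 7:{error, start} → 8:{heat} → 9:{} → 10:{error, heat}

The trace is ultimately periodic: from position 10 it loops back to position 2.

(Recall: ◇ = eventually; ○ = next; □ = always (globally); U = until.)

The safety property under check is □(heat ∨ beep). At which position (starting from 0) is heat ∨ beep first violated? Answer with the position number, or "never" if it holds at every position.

0

At position 0 the labels are {start}, so heat ∨ beep is false there. This is the first violation.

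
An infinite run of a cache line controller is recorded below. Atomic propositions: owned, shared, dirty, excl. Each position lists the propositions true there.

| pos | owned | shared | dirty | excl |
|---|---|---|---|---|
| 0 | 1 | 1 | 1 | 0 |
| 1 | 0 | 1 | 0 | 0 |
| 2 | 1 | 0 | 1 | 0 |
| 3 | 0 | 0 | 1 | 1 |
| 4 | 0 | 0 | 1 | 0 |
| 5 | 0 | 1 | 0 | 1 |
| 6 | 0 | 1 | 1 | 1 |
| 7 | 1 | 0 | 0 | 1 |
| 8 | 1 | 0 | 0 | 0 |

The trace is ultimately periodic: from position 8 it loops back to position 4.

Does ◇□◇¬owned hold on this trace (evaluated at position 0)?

□◇¬owned holds at position 0, which is reachable from 0, so ◇□◇¬owned holds.

Holds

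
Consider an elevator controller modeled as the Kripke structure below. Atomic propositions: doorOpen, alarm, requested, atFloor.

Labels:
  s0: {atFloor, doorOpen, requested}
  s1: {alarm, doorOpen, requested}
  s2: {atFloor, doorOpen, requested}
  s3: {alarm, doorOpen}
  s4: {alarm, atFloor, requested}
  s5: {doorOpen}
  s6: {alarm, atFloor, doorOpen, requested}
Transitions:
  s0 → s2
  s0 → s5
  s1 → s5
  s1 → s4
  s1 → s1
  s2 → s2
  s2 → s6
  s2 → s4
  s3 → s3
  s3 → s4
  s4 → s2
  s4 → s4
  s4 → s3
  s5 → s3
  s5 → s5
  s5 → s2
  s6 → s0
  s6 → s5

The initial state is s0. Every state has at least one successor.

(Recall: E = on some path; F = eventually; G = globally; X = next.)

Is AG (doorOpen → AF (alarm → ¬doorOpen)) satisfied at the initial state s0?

Does not hold

States satisfying doorOpen → AF (alarm → ¬doorOpen): {s0, s2, s4, s5, s6}.
States satisfying AG (doorOpen → AF (alarm → ¬doorOpen)): ∅.
s3 is reachable from s0 and violates doorOpen → AF (alarm → ¬doorOpen), so AG fails at s0.
s0 ∉ Sat(AG (doorOpen → AF (alarm → ¬doorOpen))).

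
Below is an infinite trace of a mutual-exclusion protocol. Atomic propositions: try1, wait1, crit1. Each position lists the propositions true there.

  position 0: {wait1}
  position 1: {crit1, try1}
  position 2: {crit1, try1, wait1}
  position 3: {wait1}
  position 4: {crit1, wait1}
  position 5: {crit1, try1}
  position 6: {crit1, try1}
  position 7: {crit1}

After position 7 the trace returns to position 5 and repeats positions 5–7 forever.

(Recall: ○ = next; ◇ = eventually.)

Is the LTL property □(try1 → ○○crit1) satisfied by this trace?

Violated

try1 → ○○crit1 must hold at every position from 0 onward. It fails at position 1, so □(try1 → ○○crit1) is false.
Positions where try1 holds: 1, 2, 5, 6.
Check ○○crit1 at each: 1→fails, 2→ok, 5→ok, 6→ok.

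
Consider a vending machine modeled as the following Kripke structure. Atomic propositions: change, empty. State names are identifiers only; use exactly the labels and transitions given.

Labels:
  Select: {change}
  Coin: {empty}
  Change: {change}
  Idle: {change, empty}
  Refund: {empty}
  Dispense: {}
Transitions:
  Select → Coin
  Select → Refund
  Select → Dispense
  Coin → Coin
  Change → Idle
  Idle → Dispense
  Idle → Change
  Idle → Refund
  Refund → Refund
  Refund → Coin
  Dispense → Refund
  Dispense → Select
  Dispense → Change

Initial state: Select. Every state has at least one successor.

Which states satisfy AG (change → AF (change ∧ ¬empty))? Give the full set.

States satisfying change → AF (change ∧ ¬empty): {Select, Coin, Change, Refund, Dispense}.
States satisfying AG (change → AF (change ∧ ¬empty)): {Coin, Refund}.

{Coin, Refund}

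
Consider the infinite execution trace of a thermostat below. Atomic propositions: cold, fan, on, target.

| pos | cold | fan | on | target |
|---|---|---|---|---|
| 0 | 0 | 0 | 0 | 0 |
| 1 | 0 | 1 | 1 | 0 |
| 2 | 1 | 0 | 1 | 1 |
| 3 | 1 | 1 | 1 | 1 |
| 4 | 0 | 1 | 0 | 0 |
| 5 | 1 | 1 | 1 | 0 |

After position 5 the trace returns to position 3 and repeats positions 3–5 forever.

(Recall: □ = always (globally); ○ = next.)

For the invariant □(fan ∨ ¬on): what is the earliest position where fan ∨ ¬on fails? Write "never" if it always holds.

2

Check fan ∨ ¬on at each position in order: 0 ✓, 1 ✓.
At position 2 the labels are {cold, on, target}, so fan ∨ ¬on is false there. This is the first violation.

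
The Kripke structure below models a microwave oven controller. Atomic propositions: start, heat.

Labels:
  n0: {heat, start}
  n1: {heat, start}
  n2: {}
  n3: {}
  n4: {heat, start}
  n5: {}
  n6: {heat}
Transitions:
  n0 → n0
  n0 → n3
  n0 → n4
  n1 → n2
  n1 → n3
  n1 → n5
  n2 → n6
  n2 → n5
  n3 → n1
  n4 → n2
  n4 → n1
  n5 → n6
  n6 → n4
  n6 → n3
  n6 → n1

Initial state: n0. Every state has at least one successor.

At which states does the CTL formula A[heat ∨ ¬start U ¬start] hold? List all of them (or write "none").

{n1, n2, n3, n4, n5, n6}

States satisfying heat ∨ ¬start: {n0, n1, n2, n3, n4, n5, n6}.
States satisfying ¬start: {n2, n3, n5, n6}.
States satisfying A[heat ∨ ¬start U ¬start]: {n1, n2, n3, n4, n5, n6}.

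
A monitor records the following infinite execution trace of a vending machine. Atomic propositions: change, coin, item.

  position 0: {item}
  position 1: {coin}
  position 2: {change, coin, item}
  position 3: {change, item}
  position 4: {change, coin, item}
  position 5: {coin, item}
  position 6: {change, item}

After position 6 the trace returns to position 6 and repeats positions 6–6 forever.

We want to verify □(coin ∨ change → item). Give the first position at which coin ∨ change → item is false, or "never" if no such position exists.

1

Check coin ∨ change → item at each position in order: 0 ✓.
At position 1 the labels are {coin}, so coin ∨ change → item is false there. This is the first violation.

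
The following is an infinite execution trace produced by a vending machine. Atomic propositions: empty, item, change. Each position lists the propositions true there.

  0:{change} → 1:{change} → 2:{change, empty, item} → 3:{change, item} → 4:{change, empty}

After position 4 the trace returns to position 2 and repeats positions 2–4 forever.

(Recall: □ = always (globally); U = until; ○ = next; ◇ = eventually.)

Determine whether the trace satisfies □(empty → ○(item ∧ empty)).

empty → ○(item ∧ empty) must hold at every position from 0 onward. It fails at position 2, so □(empty → ○(item ∧ empty)) is false.
Positions where empty holds: 2, 4.
Check ○(item ∧ empty) at each: 2→fails, 4→ok.

Does not hold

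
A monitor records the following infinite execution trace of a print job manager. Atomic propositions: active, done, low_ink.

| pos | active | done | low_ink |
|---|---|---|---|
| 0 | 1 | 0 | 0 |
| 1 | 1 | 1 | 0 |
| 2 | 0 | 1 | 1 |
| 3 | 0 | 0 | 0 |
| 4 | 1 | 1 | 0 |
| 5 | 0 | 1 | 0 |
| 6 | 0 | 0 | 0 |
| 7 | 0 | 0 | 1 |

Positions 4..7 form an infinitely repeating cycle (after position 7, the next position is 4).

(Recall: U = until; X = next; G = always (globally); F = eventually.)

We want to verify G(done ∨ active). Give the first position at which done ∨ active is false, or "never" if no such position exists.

3

Check done ∨ active at each position in order: 0 ✓, 1 ✓, 2 ✓.
At position 3 the labels are {}, so done ∨ active is false there. This is the first violation.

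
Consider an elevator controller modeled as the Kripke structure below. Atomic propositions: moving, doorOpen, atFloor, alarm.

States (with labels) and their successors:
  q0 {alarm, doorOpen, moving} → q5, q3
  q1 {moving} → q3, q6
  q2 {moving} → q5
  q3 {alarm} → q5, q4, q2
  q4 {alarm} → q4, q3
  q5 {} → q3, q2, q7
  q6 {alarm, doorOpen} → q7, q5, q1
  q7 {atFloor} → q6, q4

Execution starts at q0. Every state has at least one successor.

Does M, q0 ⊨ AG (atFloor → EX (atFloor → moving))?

States satisfying atFloor → EX (atFloor → moving): {q0, q1, q2, q3, q4, q5, q6, q7}.
States satisfying AG (atFloor → EX (atFloor → moving)): {q0, q1, q2, q3, q4, q5, q6, q7}.
Every state reachable from q0 satisfies atFloor → EX (atFloor → moving).
q0 ∈ Sat(AG (atFloor → EX (atFloor → moving))).

Holds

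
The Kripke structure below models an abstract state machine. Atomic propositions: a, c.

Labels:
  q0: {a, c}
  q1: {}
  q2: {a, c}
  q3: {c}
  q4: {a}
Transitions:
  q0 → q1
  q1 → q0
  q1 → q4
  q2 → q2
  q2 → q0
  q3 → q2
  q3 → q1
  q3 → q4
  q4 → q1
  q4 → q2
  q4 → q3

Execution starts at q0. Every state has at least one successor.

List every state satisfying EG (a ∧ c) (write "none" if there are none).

{q2}

States satisfying a ∧ c: {q0, q2}.
States satisfying EG (a ∧ c): {q2}.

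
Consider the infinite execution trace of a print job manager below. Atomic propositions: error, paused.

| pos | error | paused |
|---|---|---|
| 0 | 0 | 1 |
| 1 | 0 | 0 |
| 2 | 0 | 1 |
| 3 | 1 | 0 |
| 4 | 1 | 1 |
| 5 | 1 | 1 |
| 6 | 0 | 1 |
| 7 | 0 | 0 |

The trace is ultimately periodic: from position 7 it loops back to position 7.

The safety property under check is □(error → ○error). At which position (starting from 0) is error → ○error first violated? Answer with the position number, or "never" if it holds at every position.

Check error → ○error at each position in order: 0 ✓, 1 ✓, 2 ✓, 3 ✓, 4 ✓.
At position 5 the labels are {error, paused} and the next position 6 has {paused}, so error → ○error is false there. This is the first violation.

5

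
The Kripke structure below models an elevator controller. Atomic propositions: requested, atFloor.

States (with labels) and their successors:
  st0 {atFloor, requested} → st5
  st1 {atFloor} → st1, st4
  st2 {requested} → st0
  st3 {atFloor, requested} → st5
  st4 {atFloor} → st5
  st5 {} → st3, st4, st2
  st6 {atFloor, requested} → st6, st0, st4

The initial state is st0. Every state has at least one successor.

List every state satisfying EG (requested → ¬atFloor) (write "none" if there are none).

{st1, st4, st5}

States satisfying requested → ¬atFloor: {st1, st2, st4, st5}.
States satisfying EG (requested → ¬atFloor): {st1, st4, st5}.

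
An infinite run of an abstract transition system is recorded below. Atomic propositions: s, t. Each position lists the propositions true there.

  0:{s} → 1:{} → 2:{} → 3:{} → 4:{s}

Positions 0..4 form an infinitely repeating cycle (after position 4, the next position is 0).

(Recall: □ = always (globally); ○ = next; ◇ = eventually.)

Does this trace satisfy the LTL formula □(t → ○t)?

Yes

t → ○t holds at every position 0..4, and those are all positions ever visited, so □(t → ○t) holds.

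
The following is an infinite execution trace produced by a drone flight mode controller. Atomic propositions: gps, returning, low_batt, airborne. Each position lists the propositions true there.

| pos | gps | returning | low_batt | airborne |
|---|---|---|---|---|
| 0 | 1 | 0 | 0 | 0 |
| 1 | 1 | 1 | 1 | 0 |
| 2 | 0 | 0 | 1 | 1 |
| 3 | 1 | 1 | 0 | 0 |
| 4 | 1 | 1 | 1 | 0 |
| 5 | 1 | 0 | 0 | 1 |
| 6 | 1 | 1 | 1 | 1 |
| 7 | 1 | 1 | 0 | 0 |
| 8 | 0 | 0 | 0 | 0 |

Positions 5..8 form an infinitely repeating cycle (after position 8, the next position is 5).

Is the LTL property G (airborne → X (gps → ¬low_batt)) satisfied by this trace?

airborne → X (gps → ¬low_batt) must hold at every position from 0 onward. It fails at position 5, so G (airborne → X (gps → ¬low_batt)) is false.
Positions where airborne holds: 2, 5, 6.
Check X (gps → ¬low_batt) at each: 2→ok, 5→fails, 6→ok.

Does not hold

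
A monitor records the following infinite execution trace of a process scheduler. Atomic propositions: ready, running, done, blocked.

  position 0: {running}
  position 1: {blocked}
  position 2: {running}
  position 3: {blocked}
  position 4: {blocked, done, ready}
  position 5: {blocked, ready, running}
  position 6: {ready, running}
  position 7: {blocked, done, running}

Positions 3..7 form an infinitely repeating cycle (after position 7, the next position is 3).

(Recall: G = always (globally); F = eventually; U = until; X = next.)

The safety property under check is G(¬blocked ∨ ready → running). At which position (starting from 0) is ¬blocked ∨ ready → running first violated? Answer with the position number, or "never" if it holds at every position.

Check ¬blocked ∨ ready → running at each position in order: 0 ✓, 1 ✓, 2 ✓, 3 ✓.
At position 4 the labels are {blocked, done, ready}, so ¬blocked ∨ ready → running is false there. This is the first violation.

4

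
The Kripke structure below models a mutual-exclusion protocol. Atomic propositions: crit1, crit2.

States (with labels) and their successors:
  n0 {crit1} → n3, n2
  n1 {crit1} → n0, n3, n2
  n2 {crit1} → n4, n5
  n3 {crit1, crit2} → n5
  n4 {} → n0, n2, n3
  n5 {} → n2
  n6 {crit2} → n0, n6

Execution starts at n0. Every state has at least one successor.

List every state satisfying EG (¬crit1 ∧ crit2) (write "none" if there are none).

States satisfying ¬crit1 ∧ crit2: {n6}.
States satisfying EG (¬crit1 ∧ crit2): {n6}.

{n6}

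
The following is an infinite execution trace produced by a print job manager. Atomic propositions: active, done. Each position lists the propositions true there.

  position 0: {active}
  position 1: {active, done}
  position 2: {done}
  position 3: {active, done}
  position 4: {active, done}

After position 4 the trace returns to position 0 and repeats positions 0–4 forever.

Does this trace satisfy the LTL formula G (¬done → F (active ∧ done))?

¬done → F (active ∧ done) holds at every position 0..4, and those are all positions ever visited, so G (¬done → F (active ∧ done)) holds.
Positions where ¬done holds: 0.
Check F (active ∧ done) at each: 0→ok.

Satisfied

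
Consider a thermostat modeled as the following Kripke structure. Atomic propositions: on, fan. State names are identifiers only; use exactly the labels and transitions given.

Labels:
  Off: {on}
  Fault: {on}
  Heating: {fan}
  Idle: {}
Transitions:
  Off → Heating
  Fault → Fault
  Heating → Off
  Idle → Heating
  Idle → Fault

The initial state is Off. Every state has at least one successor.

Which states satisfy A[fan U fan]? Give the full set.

{Heating}

States satisfying fan: {Heating}.
States satisfying A[fan U fan]: {Heating}.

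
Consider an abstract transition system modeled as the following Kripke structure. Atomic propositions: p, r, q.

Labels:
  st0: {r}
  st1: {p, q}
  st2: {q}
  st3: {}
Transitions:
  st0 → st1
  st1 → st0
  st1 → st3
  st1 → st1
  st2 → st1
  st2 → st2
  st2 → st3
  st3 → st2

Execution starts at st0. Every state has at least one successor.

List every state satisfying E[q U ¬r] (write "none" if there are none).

{st1, st2, st3}

States satisfying q: {st1, st2}.
States satisfying ¬r: {st1, st2, st3}.
States satisfying E[q U ¬r]: {st1, st2, st3}.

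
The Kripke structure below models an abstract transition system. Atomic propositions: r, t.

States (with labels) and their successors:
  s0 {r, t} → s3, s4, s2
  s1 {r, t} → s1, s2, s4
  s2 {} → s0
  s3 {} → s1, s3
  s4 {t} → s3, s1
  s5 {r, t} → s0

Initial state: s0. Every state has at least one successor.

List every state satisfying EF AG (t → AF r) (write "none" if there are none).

States satisfying AG (t → AF r): ∅.
States satisfying EF AG (t → AF r): ∅.

none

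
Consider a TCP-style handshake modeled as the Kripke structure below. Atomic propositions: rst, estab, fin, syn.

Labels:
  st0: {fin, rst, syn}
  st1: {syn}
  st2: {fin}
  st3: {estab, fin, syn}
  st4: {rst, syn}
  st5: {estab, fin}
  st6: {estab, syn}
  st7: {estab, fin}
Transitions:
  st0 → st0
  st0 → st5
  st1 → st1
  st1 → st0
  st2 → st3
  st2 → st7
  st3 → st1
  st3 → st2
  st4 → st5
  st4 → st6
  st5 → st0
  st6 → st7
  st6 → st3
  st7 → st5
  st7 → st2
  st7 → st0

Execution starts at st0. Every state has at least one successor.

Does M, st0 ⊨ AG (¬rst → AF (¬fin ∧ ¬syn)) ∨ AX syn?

Does not hold

States satisfying ¬rst → AF (¬fin ∧ ¬syn): {st0, st4}.
States satisfying AG (¬rst → AF (¬fin ∧ ¬syn)): ∅.
States satisfying syn: {st0, st1, st3, st4, st6}.
States satisfying AX syn: {st1, st5}.
States satisfying AG (¬rst → AF (¬fin ∧ ¬syn)) ∨ AX syn: {st1, st5}.
st0 ∉ Sat(AG (¬rst → AF (¬fin ∧ ¬syn)) ∨ AX syn).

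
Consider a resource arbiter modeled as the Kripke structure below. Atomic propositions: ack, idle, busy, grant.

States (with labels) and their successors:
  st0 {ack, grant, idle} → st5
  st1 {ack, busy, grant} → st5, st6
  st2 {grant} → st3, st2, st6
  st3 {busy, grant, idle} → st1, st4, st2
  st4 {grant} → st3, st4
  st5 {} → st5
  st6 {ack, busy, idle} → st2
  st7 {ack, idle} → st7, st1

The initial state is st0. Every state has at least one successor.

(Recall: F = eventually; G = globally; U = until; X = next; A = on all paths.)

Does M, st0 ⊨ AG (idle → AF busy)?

No

States satisfying idle → AF busy: {st1, st2, st3, st4, st5, st6}.
States satisfying AG (idle → AF busy): {st1, st2, st3, st4, st5, st6}.
st0 is reachable from st0 and violates idle → AF busy, so AG fails at st0.
st0 ∉ Sat(AG (idle → AF busy)).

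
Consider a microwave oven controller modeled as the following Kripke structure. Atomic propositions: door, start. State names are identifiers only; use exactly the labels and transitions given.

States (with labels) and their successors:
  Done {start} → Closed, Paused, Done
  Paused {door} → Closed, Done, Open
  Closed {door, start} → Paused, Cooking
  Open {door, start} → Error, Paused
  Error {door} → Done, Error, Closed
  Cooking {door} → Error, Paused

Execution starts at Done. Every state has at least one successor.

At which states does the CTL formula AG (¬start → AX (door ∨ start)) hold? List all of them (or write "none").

States satisfying ¬start → AX (door ∨ start): {Done, Paused, Closed, Open, Error, Cooking}.
States satisfying AG (¬start → AX (door ∨ start)): {Done, Paused, Closed, Open, Error, Cooking}.

{Done, Paused, Closed, Open, Error, Cooking}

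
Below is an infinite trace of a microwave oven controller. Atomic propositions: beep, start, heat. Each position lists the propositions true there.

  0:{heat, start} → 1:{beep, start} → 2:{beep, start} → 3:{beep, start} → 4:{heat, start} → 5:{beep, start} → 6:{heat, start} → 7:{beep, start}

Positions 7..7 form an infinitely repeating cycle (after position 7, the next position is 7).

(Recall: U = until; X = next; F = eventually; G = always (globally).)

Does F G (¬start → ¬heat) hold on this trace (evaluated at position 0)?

Satisfied

G (¬start → ¬heat) holds at position 0, which is reachable from 0, so F G (¬start → ¬heat) holds.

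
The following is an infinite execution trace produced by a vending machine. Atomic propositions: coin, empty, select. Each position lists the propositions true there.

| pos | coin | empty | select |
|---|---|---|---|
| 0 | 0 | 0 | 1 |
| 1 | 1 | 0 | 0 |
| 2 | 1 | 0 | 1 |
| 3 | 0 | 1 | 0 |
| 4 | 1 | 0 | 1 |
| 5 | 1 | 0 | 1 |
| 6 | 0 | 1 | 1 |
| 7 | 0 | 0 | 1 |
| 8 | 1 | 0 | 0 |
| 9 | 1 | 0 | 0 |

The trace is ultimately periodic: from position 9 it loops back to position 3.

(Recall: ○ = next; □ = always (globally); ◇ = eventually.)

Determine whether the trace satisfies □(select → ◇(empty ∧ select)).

Yes

select → ◇(empty ∧ select) holds at every position 0..9, and those are all positions ever visited, so □(select → ◇(empty ∧ select)) holds.
Positions where select holds: 0, 2, 4, 5, 6, 7.
Check ◇(empty ∧ select) at each: 0→ok, 2→ok, 4→ok, 5→ok, 6→ok, 7→ok.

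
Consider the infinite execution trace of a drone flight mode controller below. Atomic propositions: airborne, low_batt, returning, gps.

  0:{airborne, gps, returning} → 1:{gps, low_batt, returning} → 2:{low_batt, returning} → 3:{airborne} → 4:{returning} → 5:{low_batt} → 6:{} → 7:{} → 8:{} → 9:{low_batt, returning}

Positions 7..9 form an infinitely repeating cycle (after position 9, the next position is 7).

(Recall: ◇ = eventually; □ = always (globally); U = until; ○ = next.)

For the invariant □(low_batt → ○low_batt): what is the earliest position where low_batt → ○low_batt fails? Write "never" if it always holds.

Check low_batt → ○low_batt at each position in order: 0 ✓, 1 ✓.
At position 2 the labels are {low_batt, returning} and the next position 3 has {airborne}, so low_batt → ○low_batt is false there. This is the first violation.

2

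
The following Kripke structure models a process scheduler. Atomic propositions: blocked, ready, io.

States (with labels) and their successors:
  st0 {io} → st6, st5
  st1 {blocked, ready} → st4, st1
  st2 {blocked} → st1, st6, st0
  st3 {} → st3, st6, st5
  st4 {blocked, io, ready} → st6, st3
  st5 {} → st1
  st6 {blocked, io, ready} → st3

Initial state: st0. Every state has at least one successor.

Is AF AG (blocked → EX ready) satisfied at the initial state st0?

No

States satisfying AG (blocked → EX ready): ∅.
States satisfying AF AG (blocked → EX ready): ∅.
There is a path from st0 along which AG (blocked → EX ready) never holds.
st0 ∉ Sat(AF AG (blocked → EX ready)).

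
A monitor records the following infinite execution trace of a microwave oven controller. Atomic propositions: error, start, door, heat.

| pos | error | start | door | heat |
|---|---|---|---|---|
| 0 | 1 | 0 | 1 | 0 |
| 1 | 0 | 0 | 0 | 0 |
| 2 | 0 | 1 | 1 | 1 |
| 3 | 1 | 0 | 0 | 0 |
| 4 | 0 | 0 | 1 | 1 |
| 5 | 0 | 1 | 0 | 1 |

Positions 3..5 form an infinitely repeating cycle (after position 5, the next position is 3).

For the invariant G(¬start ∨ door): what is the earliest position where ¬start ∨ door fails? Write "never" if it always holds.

Check ¬start ∨ door at each position in order: 0 ✓, 1 ✓, 2 ✓, 3 ✓, 4 ✓.
At position 5 the labels are {heat, start}, so ¬start ∨ door is false there. This is the first violation.

5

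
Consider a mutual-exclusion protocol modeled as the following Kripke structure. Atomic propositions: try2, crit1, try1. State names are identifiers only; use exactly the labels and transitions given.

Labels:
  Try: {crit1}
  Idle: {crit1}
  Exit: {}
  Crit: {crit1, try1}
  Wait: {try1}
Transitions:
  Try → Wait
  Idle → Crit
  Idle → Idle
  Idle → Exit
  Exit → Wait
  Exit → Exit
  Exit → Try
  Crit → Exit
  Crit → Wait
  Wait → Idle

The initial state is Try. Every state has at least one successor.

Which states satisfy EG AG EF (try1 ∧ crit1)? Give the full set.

{Try, Idle, Exit, Crit, Wait}

States satisfying AG EF (try1 ∧ crit1): {Try, Idle, Exit, Crit, Wait}.
States satisfying EG AG EF (try1 ∧ crit1): {Try, Idle, Exit, Crit, Wait}.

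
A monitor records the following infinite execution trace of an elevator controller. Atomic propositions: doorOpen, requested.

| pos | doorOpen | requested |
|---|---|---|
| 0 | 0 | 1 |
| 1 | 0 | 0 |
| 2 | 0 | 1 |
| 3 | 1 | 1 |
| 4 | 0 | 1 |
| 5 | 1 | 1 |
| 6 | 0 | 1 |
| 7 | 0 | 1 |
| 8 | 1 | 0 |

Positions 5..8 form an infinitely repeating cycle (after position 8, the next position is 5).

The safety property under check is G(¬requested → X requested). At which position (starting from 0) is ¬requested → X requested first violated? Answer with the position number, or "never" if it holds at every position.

never

¬requested → X requested holds at every position 0..8, and those are all the positions the trace ever visits, so the invariant G(¬requested → X requested) is never violated.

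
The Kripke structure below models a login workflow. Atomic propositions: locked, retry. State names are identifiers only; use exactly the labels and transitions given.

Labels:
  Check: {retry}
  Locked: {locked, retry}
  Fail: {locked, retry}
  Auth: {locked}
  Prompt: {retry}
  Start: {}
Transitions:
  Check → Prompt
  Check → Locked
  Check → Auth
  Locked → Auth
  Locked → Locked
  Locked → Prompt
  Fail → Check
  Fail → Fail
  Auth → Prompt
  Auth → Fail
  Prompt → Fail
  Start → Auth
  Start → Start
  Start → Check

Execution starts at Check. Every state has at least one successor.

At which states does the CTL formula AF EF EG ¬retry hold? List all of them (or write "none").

{Start}

States satisfying EF EG ¬retry: {Start}.
States satisfying AF EF EG ¬retry: {Start}.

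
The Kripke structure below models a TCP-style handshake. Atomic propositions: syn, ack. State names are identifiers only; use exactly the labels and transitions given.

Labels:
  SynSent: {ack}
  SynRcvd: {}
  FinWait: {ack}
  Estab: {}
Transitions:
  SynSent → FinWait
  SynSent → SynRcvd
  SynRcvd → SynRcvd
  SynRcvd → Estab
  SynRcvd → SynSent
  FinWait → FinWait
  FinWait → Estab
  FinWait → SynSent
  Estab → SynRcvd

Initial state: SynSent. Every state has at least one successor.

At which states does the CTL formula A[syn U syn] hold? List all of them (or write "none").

none

States satisfying syn: ∅.
States satisfying A[syn U syn]: ∅.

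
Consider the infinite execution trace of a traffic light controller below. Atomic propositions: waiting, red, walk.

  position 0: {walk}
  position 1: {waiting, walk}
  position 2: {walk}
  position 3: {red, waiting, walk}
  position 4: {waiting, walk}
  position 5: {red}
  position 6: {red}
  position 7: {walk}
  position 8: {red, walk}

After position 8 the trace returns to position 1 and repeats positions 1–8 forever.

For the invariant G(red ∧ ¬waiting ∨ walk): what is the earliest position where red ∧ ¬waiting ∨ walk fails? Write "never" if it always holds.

never

red ∧ ¬waiting ∨ walk holds at every position 0..8, and those are all the positions the trace ever visits, so the invariant G(red ∧ ¬waiting ∨ walk) is never violated.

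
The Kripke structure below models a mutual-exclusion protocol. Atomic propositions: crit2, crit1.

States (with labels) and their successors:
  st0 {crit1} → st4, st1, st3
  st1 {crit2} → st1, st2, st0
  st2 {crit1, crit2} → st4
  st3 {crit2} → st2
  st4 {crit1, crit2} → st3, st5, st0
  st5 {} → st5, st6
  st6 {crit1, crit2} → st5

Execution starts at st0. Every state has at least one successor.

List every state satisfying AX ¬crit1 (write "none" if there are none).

{st6}

States satisfying ¬crit1: {st1, st3, st5}.
States satisfying AX ¬crit1: {st6}.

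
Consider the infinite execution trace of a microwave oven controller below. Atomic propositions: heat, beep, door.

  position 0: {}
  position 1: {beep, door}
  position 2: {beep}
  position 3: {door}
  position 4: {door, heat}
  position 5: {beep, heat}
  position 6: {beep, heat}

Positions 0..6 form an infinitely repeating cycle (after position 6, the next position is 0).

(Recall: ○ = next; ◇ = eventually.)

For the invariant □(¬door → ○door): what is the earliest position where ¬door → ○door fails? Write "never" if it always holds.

Check ¬door → ○door at each position in order: 0 ✓, 1 ✓, 2 ✓, 3 ✓, 4 ✓.
At position 5 the labels are {beep, heat} and the next position 6 has {beep, heat}, so ¬door → ○door is false there. This is the first violation.

5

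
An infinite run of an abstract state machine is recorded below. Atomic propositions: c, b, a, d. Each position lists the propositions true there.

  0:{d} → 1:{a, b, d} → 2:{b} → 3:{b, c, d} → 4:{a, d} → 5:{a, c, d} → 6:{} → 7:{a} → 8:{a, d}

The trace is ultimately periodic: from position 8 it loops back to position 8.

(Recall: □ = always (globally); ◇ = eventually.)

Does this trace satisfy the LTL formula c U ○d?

Walking from position 0: ○d first holds at position 0, and c holds at every earlier position along the way, so c U ○d holds.

Yes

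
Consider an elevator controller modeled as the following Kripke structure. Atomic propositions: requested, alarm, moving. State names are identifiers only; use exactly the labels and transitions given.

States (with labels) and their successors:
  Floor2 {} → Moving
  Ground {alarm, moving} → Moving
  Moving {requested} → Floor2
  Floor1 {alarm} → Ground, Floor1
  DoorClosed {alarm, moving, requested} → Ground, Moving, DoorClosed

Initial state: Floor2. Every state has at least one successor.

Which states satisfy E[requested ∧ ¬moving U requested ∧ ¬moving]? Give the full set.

{Moving}

States satisfying requested ∧ ¬moving: {Moving}.
States satisfying E[requested ∧ ¬moving U requested ∧ ¬moving]: {Moving}.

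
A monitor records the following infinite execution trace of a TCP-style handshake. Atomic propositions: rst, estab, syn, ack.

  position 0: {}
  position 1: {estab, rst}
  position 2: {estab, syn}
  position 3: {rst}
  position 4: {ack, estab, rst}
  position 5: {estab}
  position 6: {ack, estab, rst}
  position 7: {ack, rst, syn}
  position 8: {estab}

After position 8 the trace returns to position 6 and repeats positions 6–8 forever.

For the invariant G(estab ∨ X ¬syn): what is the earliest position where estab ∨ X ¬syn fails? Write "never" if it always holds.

estab ∨ X ¬syn holds at every position 0..8, and those are all the positions the trace ever visits, so the invariant G(estab ∨ X ¬syn) is never violated.

never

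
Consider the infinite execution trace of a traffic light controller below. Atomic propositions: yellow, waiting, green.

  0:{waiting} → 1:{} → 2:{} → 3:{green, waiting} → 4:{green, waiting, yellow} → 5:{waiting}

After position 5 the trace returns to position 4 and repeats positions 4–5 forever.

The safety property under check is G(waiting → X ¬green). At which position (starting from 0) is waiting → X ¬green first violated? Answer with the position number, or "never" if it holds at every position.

Check waiting → X ¬green at each position in order: 0 ✓, 1 ✓, 2 ✓.
At position 3 the labels are {green, waiting} and the next position 4 has {green, waiting, yellow}, so waiting → X ¬green is false there. This is the first violation.

3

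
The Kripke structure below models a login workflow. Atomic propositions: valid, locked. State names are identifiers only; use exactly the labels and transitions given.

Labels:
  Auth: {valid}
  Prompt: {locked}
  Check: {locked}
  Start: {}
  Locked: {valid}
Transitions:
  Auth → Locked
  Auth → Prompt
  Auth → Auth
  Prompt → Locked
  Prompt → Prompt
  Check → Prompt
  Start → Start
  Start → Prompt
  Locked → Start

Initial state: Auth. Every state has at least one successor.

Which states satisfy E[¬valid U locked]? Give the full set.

States satisfying ¬valid: {Prompt, Check, Start}.
States satisfying locked: {Prompt, Check}.
States satisfying E[¬valid U locked]: {Prompt, Check, Start}.

{Prompt, Check, Start}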